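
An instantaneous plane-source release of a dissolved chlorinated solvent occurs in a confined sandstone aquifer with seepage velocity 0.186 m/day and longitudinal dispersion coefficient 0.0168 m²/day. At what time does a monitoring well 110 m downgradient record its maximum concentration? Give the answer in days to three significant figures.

591 days

For the 1D instantaneous-source solution, setting ∂C/∂t = 0 at fixed x gives v²t² + 2Dt − x² = 0, so t = (√(D² + v²x²) − D)/v².
√(D² + v²x²) = √(0.0168² + 0.186² × 110²) = 20.46; v² = 0.034596.
t = (20.46 − 0.0168)/0.034596 = 591 days (vs. the pure-advection estimate x/v = 591 d).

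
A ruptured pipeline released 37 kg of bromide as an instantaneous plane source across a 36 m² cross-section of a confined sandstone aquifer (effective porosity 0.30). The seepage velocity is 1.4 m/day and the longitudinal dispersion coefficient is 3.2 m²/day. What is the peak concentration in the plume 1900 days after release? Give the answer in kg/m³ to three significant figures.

0.0124 kg/m³

The peak of an instantaneous 1D plume sits at x = vt; there the Gaussian factor is 1 and C_max = M/(n_e·A·√(4πDt)), where n_e·A is the pore area the mass is dissolved in.
√(4πDt) = √(4π × 3.2 × 1900) = 276.4 m, so C_max = 37/(0.30 × 36 × 276.4) = 0.0124 kg/m³.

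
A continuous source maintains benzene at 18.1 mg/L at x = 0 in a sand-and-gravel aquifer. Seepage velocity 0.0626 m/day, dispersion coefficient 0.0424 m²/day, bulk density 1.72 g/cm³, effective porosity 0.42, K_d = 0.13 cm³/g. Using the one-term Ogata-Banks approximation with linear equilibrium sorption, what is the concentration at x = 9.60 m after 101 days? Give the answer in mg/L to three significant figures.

Retardation factor R = 1 + ρ_b·K_d/n = 1 + 1.72 × 0.13/0.42 = 1.532.
Sorption retards both mechanisms: v_R = v/R = 0.04086 m/day, D_R = D/R = 0.02768 m²/day.
v_R·t = 0.04086 × 101 = 4.12686 m; 2√(D_R t) = 3.344 m; argument = (9.60 − 4.12686)/3.344 = 1.637.
C = C₀ × ½·erfc(1.637) = 18.1 × 0.01030 = 0.186 mg/L.

0.186 mg/L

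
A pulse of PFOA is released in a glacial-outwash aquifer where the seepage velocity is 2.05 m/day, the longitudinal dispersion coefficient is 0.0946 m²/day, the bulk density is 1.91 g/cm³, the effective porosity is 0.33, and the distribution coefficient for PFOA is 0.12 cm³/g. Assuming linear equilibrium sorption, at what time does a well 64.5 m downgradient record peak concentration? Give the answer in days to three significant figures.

53.3 days

Retardation factor R = 1 + ρ_b·K_d/n = 1 + 1.91 × 0.12/0.33 = 1.695.
Sorption retards both mechanisms: v_R = v/R = 1.209 m/day, D_R = D/R = 0.05581 m²/day.
Peak time from v_R²t² + 2D_R t − x² = 0: t = (√(D_R² + v_R²x²) − D_R)/v_R².
√(D_R² + v_R²x²) = √(0.05581² + 1.209² × 64.5²) = 77.98; v_R² = 1.462.
t = (77.98 − 0.05581)/1.462 = 53.3 days.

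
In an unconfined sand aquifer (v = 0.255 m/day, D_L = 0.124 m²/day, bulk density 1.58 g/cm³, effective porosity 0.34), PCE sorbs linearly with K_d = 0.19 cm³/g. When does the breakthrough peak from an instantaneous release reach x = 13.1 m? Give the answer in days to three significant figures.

93.2 days

Retardation factor R = 1 + ρ_b·K_d/n = 1 + 1.58 × 0.19/0.34 = 1.883.
Sorption retards both mechanisms: v_R = v/R = 0.1354 m/day, D_R = D/R = 0.06585 m²/day.
Peak time from v_R²t² + 2D_R t − x² = 0: t = (√(D_R² + v_R²x²) − D_R)/v_R².
√(D_R² + v_R²x²) = √(0.06585² + 0.1354² × 13.1²) = 1.775; v_R² = 0.01833.
t = (1.775 − 0.06585)/0.01833 = 93.2 days.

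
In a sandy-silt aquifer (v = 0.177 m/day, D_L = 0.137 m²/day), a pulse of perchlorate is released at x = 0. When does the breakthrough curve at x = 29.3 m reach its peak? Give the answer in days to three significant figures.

For the 1D instantaneous-source solution, setting ∂C/∂t = 0 at fixed x gives v²t² + 2Dt − x² = 0, so t = (√(D² + v²x²) − D)/v².
√(D² + v²x²) = √(0.137² + 0.177² × 29.3²) = 5.188; v² = 0.031329.
t = (5.188 − 0.137)/0.031329 = 161 days (vs. the pure-advection estimate x/v = 166 d).

161 days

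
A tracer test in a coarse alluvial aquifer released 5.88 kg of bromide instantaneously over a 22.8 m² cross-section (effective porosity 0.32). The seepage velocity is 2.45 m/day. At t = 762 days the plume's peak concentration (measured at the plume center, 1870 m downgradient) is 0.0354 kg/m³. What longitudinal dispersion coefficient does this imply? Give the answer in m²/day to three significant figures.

0.0541 m²/day

At the plume center C_max = M/(n_e·A·√(4πDt)), so D = M²/(4πt·(n_e·A·C_max)²).
n_e·A·C_max = 0.32 × 22.8 × 0.0354 = 0.2583 kg/m.
D = 5.88²/(4π × 762 × 0.2583²) = 0.0541 m²/day.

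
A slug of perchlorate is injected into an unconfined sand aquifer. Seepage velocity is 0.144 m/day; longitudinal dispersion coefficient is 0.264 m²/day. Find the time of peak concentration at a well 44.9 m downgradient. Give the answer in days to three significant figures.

For the 1D instantaneous-source solution, setting ∂C/∂t = 0 at fixed x gives v²t² + 2Dt − x² = 0, so t = (√(D² + v²x²) − D)/v².
√(D² + v²x²) = √(0.264² + 0.144² × 44.9²) = 6.471; v² = 0.020736.
t = (6.471 − 0.264)/0.020736 = 299 days (vs. the pure-advection estimate x/v = 312 d).

299 days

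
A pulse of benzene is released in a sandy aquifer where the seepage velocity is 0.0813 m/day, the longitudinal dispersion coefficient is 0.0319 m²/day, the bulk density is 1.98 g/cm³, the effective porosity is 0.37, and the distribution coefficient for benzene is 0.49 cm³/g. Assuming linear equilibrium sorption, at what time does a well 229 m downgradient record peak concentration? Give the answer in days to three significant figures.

10200 days

Retardation factor R = 1 + ρ_b·K_d/n = 1 + 1.98 × 0.49/0.37 = 3.622.
Sorption retards both mechanisms: v_R = v/R = 0.02245 m/day, D_R = D/R = 0.008807 m²/day.
Peak time from v_R²t² + 2D_R t − x² = 0: t = (√(D_R² + v_R²x²) − D_R)/v_R².
√(D_R² + v_R²x²) = √(0.008807² + 0.02245² × 229²) = 5.141; v_R² = 0.0005040.
t = (5.141 − 0.008807)/0.0005040 = 10200 days.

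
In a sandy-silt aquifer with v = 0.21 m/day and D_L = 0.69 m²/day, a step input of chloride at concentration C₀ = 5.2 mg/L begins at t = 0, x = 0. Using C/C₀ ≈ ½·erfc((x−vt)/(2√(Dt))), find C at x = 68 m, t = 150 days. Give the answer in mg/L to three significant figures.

For a continuous step input, C/C₀ ≈ ½·erfc((x−vt)/(2√(Dt))).
vt = 0.21 × 150 = 31.5 m and 2√(Dt) = 2√(0.69 × 150) = 20.35 m.
Argument (x−vt)/(2√(Dt)) = (68 − 31.5)/20.35 = 1.794; ½·erfc(1.794) = 0.005589.
C = 5.2 × 0.005589 = 0.0291 mg/L.

0.0291 mg/L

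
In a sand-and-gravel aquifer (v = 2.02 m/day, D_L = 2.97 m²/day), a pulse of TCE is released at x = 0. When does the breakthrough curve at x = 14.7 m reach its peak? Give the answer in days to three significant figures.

6.59 days

For the 1D instantaneous-source solution, setting ∂C/∂t = 0 at fixed x gives v²t² + 2Dt − x² = 0, so t = (√(D² + v²x²) − D)/v².
√(D² + v²x²) = √(2.97² + 2.02² × 14.7²) = 29.84; v² = 4.0804.
t = (29.84 − 2.97)/4.0804 = 6.59 days (vs. the pure-advection estimate x/v = 7.28 d).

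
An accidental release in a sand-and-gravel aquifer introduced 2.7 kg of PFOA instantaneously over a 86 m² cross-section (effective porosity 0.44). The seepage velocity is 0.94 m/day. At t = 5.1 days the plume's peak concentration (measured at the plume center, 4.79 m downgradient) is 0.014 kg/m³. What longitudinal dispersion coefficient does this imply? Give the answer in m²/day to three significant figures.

0.405 m²/day

At the plume center C_max = M/(n_e·A·√(4πDt)), so D = M²/(4πt·(n_e·A·C_max)²).
n_e·A·C_max = 0.44 × 86 × 0.014 = 0.5298 kg/m.
D = 2.7²/(4π × 5.1 × 0.5298²) = 0.405 m²/day.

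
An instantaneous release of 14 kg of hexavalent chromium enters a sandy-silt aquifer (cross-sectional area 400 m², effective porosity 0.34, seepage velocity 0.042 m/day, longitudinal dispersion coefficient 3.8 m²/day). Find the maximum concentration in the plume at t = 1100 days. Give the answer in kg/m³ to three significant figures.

0.000449 kg/m³

The peak of an instantaneous 1D plume sits at x = vt; there the Gaussian factor is 1 and C_max = M/(n_e·A·√(4πDt)), where n_e·A is the pore area the mass is dissolved in.
√(4πDt) = √(4π × 3.8 × 1100) = 229.2 m, so C_max = 14/(0.34 × 400 × 229.2) = 0.000449 kg/m³.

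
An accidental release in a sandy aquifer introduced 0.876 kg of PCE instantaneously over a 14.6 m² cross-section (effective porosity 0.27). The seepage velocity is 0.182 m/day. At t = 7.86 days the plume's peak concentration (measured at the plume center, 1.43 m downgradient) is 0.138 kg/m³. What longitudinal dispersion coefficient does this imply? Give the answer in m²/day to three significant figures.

0.0263 m²/day

At the plume center C_max = M/(n_e·A·√(4πDt)), so D = M²/(4πt·(n_e·A·C_max)²).
n_e·A·C_max = 0.27 × 14.6 × 0.138 = 0.5440 kg/m.
D = 0.876²/(4π × 7.86 × 0.5440²) = 0.0263 m²/day.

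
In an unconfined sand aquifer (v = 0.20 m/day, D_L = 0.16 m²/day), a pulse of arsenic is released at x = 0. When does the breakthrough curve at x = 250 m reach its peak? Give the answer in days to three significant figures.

For the 1D instantaneous-source solution, setting ∂C/∂t = 0 at fixed x gives v²t² + 2Dt − x² = 0, so t = (√(D² + v²x²) − D)/v².
√(D² + v²x²) = √(0.16² + 0.20² × 250²) = 50.00; v² = 0.04.
t = (50.00 − 0.16)/0.04 = 1250 days (vs. the pure-advection estimate x/v = 1250 d).

1250 days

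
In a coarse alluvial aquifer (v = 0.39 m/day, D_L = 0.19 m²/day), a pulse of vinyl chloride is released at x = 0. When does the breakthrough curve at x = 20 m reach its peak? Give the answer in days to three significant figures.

For the 1D instantaneous-source solution, setting ∂C/∂t = 0 at fixed x gives v²t² + 2Dt − x² = 0, so t = (√(D² + v²x²) − D)/v².
√(D² + v²x²) = √(0.19² + 0.39² × 20²) = 7.802; v² = 0.1521.
t = (7.802 − 0.19)/0.1521 = 50.0 days (vs. the pure-advection estimate x/v = 51.3 d).

50.0 days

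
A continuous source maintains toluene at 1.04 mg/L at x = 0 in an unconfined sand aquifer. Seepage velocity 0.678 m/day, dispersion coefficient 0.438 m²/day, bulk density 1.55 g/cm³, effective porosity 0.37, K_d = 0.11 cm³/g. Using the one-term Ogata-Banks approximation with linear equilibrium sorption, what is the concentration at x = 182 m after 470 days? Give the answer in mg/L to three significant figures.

1.02 mg/L

Retardation factor R = 1 + ρ_b·K_d/n = 1 + 1.55 × 0.11/0.37 = 1.461.
Sorption retards both mechanisms: v_R = v/R = 0.4641 m/day, D_R = D/R = 0.2998 m²/day.
v_R·t = 0.4641 × 470 = 218.127 m; 2√(D_R t) = 23.74 m; argument = (182 − 218.127)/23.74 = -1.522.
C = C₀ × ½·erfc(-1.522) = 1.04 × 0.9843 = 1.02 mg/L.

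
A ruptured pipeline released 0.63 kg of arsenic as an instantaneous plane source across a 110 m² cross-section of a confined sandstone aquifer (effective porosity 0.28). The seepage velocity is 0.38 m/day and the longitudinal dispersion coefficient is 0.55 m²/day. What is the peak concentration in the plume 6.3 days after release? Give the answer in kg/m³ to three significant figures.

The peak of an instantaneous 1D plume sits at x = vt; there the Gaussian factor is 1 and C_max = M/(n_e·A·√(4πDt)), where n_e·A is the pore area the mass is dissolved in.
√(4πDt) = √(4π × 0.55 × 6.3) = 6.599 m, so C_max = 0.63/(0.28 × 110 × 6.599) = 0.00310 kg/m³.

0.00310 kg/m³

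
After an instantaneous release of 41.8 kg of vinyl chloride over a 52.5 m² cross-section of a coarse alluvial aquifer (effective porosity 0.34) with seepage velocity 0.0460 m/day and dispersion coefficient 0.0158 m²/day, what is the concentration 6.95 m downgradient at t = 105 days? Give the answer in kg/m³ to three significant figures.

0.261 kg/m³

For an instantaneous plane source, C(x,t) = M/(n_e·A·√(4πDt)) · exp(−(x−vt)²/(4Dt)), with n_e·A the pore (flow) area.
Plume center vt = 0.0460 × 105 = 4.83 m, so the well at 6.95 m is 2.12 m downgradient of the peak.
√(4πDt) = 4.566 m, giving peak height M/(n_e·A·√(4πDt)) = 41.8/(0.34 × 52.5 × 4.566) = 0.5129 kg/m³.
(x−vt)²/(4Dt) = (2.12)²/(4 × 0.0158 × 105) = 0.6773; exp(−0.6773) = 0.5080.
C = 0.5129 × 0.5080 = 0.261 kg/m³.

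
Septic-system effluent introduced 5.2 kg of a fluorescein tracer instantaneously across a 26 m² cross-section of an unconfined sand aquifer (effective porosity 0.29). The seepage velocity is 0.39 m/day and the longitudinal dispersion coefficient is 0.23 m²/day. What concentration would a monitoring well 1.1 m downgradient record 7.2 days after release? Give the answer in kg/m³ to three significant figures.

0.0973 kg/m³

For an instantaneous plane source, C(x,t) = M/(n_e·A·√(4πDt)) · exp(−(x−vt)²/(4Dt)), with n_e·A the pore (flow) area.
Plume center vt = 0.39 × 7.2 = 2.808 m, so the well at 1.1 m is 1.708 m upgradient of the peak.
√(4πDt) = 4.562 m, giving peak height M/(n_e·A·√(4πDt)) = 5.2/(0.29 × 26 × 4.562) = 0.1512 kg/m³.
(x−vt)²/(4Dt) = (-1.708)²/(4 × 0.23 × 7.2) = 0.4404; exp(−0.4404) = 0.6438.
C = 0.1512 × 0.6438 = 0.0973 kg/m³.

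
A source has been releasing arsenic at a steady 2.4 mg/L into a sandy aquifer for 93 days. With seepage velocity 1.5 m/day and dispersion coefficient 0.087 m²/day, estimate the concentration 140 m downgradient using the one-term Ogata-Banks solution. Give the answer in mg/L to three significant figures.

For a continuous step input, C/C₀ ≈ ½·erfc((x−vt)/(2√(Dt))).
vt = 1.5 × 93 = 139.5 m and 2√(Dt) = 2√(0.087 × 93) = 5.689 m.
Argument (x−vt)/(2√(Dt)) = (140 − 139.5)/5.689 = 0.08789; ½·erfc(0.08789) = 0.4505.
C = 2.4 × 0.4505 = 1.08 mg/L.

1.08 mg/L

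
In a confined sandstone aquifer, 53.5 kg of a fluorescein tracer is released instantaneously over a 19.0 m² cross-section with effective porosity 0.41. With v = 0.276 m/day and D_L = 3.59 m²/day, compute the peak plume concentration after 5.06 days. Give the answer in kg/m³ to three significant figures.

The peak of an instantaneous 1D plume sits at x = vt; there the Gaussian factor is 1 and C_max = M/(n_e·A·√(4πDt)), where n_e·A is the pore area the mass is dissolved in.
√(4πDt) = √(4π × 3.59 × 5.06) = 15.11 m, so C_max = 53.5/(0.41 × 19.0 × 15.11) = 0.455 kg/m³.

0.455 kg/m³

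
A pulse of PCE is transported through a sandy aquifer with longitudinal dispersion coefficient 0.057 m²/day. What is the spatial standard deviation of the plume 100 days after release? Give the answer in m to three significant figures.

Dispersive spreading gives a Gaussian with σ² = 2Dt; advection only shifts the center.
σ = √(2 × 0.057 × 100) = 3.38 m.

3.38 m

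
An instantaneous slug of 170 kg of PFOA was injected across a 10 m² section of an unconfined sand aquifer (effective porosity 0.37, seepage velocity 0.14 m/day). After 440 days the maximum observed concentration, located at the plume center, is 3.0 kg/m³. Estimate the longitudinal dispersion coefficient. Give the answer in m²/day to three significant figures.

0.0424 m²/day

At the plume center C_max = M/(n_e·A·√(4πDt)), so D = M²/(4πt·(n_e·A·C_max)²).
n_e·A·C_max = 0.37 × 10 × 3.0 = 11.10 kg/m.
D = 170²/(4π × 440 × 11.10²) = 0.0424 m²/day.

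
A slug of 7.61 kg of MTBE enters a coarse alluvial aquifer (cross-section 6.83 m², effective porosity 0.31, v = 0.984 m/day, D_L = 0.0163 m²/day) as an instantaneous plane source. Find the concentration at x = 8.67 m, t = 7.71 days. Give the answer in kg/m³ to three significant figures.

0.277 kg/m³

For an instantaneous plane source, C(x,t) = M/(n_e·A·√(4πDt)) · exp(−(x−vt)²/(4Dt)), with n_e·A the pore (flow) area.
Plume center vt = 0.984 × 7.71 = 7.58664 m, so the well at 8.67 m is 1.08336 m downgradient of the peak.
√(4πDt) = 1.257 m, giving peak height M/(n_e·A·√(4πDt)) = 7.61/(0.31 × 6.83 × 1.257) = 2.859 kg/m³.
(x−vt)²/(4Dt) = (1.08336)²/(4 × 0.0163 × 7.71) = 2.335; exp(−2.335) = 0.09681.
C = 2.859 × 0.09681 = 0.277 kg/m³.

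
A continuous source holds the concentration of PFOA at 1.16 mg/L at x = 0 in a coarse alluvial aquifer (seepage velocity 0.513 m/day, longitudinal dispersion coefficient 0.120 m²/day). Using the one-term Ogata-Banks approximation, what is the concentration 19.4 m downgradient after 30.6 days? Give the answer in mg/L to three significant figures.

For a continuous step input, C/C₀ ≈ ½·erfc((x−vt)/(2√(Dt))).
vt = 0.513 × 30.6 = 15.6978 m and 2√(Dt) = 2√(0.120 × 30.6) = 3.832 m.
Argument (x−vt)/(2√(Dt)) = (19.4 − 15.6978)/3.832 = 0.9661; ½·erfc(0.9661) = 0.08593.
C = 1.16 × 0.08593 = 0.0997 mg/L.

0.0997 mg/L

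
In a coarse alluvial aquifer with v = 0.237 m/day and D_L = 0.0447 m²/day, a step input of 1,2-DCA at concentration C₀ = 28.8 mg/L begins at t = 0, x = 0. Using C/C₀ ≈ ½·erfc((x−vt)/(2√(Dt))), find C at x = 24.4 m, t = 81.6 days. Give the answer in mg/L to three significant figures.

For a continuous step input, C/C₀ ≈ ½·erfc((x−vt)/(2√(Dt))).
vt = 0.237 × 81.6 = 19.3392 m and 2√(Dt) = 2√(0.0447 × 81.6) = 3.820 m.
Argument (x−vt)/(2√(Dt)) = (24.4 − 19.3392)/3.820 = 1.325; ½·erfc(1.325) = 0.03048.
C = 28.8 × 0.03048 = 0.878 mg/L.

0.878 mg/L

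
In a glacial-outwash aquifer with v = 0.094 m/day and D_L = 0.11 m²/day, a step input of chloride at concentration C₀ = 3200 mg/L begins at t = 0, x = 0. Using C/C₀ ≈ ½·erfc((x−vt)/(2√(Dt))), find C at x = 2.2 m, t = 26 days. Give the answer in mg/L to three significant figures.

1730 mg/L

For a continuous step input, C/C₀ ≈ ½·erfc((x−vt)/(2√(Dt))).
vt = 0.094 × 26 = 2.444 m and 2√(Dt) = 2√(0.11 × 26) = 3.382 m.
Argument (x−vt)/(2√(Dt)) = (2.2 − 2.444)/3.382 = -0.07215; ½·erfc(-0.07215) = 0.5406.
C = 3200 × 0.5406 = 1730 mg/L.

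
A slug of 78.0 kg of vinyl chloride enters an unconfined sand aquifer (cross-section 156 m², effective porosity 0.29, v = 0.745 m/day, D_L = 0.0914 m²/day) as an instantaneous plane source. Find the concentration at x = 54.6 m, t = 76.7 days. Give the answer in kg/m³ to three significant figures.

0.146 kg/m³

For an instantaneous plane source, C(x,t) = M/(n_e·A·√(4πDt)) · exp(−(x−vt)²/(4Dt)), with n_e·A the pore (flow) area.
Plume center vt = 0.745 × 76.7 = 57.1415 m, so the well at 54.6 m is 2.5415 m upgradient of the peak.
√(4πDt) = 9.386 m, giving peak height M/(n_e·A·√(4πDt)) = 78.0/(0.29 × 156 × 9.386) = 0.1837 kg/m³.
(x−vt)²/(4Dt) = (-2.5415)²/(4 × 0.0914 × 76.7) = 0.2303; exp(−0.2303) = 0.7943.
C = 0.1837 × 0.7943 = 0.146 kg/m³.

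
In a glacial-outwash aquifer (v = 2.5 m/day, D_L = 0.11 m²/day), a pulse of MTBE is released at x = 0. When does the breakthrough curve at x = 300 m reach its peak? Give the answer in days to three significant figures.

For the 1D instantaneous-source solution, setting ∂C/∂t = 0 at fixed x gives v²t² + 2Dt − x² = 0, so t = (√(D² + v²x²) − D)/v².
√(D² + v²x²) = √(0.11² + 2.5² × 300²) = 750.0; v² = 6.25.
t = (750.0 − 0.11)/6.25 = 120 days (vs. the pure-advection estimate x/v = 120 d).

120 days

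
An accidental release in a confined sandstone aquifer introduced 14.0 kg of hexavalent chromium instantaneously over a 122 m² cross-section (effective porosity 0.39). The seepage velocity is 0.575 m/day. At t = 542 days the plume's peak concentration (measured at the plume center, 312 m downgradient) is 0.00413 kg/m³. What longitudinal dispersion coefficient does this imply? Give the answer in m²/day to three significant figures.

0.745 m²/day

At the plume center C_max = M/(n_e·A·√(4πDt)), so D = M²/(4πt·(n_e·A·C_max)²).
n_e·A·C_max = 0.39 × 122 × 0.00413 = 0.1965 kg/m.
D = 14.0²/(4π × 542 × 0.1965²) = 0.745 m²/day.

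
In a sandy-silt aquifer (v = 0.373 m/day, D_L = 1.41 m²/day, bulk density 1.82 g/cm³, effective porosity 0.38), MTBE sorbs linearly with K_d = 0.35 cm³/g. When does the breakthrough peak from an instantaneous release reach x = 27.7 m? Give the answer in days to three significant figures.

173 days

Retardation factor R = 1 + ρ_b·K_d/n = 1 + 1.82 × 0.35/0.38 = 2.676.
Sorption retards both mechanisms: v_R = v/R = 0.1394 m/day, D_R = D/R = 0.5269 m²/day.
Peak time from v_R²t² + 2D_R t − x² = 0: t = (√(D_R² + v_R²x²) − D_R)/v_R².
√(D_R² + v_R²x²) = √(0.5269² + 0.1394² × 27.7²) = 3.897; v_R² = 0.01943.
t = (3.897 − 0.5269)/0.01943 = 173 days.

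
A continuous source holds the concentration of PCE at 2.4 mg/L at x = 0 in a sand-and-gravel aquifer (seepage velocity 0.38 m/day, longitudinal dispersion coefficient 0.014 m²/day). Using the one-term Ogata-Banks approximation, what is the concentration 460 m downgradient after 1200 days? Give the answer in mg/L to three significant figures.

For a continuous step input, C/C₀ ≈ ½·erfc((x−vt)/(2√(Dt))).
vt = 0.38 × 1200 = 456 m and 2√(Dt) = 2√(0.014 × 1200) = 8.198 m.
Argument (x−vt)/(2√(Dt)) = (460 − 456)/8.198 = 0.4879; ½·erfc(0.4879) = 0.2451.
C = 2.4 × 0.2451 = 0.588 mg/L.

0.588 mg/L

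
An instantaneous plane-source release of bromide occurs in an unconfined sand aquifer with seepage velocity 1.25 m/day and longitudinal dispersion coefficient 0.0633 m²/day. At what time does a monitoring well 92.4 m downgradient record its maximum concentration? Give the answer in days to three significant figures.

73.9 days

For the 1D instantaneous-source solution, setting ∂C/∂t = 0 at fixed x gives v²t² + 2Dt − x² = 0, so t = (√(D² + v²x²) − D)/v².
√(D² + v²x²) = √(0.0633² + 1.25² × 92.4²) = 115.5; v² = 1.5625.
t = (115.5 − 0.0633)/1.5625 = 73.9 days (vs. the pure-advection estimate x/v = 73.9 d).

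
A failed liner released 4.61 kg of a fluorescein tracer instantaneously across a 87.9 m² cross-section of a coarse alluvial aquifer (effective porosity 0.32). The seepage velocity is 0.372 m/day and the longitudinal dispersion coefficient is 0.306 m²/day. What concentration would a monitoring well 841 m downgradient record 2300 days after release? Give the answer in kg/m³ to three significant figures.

0.00162 kg/m³

For an instantaneous plane source, C(x,t) = M/(n_e·A·√(4πDt)) · exp(−(x−vt)²/(4Dt)), with n_e·A the pore (flow) area.
Plume center vt = 0.372 × 2300 = 855.6 m, so the well at 841 m is 14.6 m upgradient of the peak.
√(4πDt) = 94.04 m, giving peak height M/(n_e·A·√(4πDt)) = 4.61/(0.32 × 87.9 × 94.04) = 0.001743 kg/m³.
(x−vt)²/(4Dt) = (-14.6)²/(4 × 0.306 × 2300) = 0.07572; exp(−0.07572) = 0.9271.
C = 0.001743 × 0.9271 = 0.00162 kg/m³.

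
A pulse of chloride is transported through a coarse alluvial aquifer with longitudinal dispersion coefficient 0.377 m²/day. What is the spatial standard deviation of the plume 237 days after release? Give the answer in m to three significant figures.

13.4 m

Dispersive spreading gives a Gaussian with σ² = 2Dt; advection only shifts the center.
σ = √(2 × 0.377 × 237) = 13.4 m.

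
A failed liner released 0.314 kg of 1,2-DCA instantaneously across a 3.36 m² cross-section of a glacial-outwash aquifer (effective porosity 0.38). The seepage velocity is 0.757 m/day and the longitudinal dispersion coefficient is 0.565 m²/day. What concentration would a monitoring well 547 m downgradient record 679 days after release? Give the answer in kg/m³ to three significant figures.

0.00174 kg/m³

For an instantaneous plane source, C(x,t) = M/(n_e·A·√(4πDt)) · exp(−(x−vt)²/(4Dt)), with n_e·A the pore (flow) area.
Plume center vt = 0.757 × 679 = 514.003 m, so the well at 547 m is 32.997 m downgradient of the peak.
√(4πDt) = 69.43 m, giving peak height M/(n_e·A·√(4πDt)) = 0.314/(0.38 × 3.36 × 69.43) = 0.003542 kg/m³.
(x−vt)²/(4Dt) = (32.997)²/(4 × 0.565 × 679) = 0.7095; exp(−0.7095) = 0.4919.
C = 0.003542 × 0.4919 = 0.00174 kg/m³.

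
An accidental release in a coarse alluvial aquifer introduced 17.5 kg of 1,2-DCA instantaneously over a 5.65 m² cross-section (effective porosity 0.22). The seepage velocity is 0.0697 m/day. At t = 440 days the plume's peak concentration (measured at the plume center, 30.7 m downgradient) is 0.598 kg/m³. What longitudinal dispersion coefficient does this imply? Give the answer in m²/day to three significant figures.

0.100 m²/day

At the plume center C_max = M/(n_e·A·√(4πDt)), so D = M²/(4πt·(n_e·A·C_max)²).
n_e·A·C_max = 0.22 × 5.65 × 0.598 = 0.7433 kg/m.
D = 17.5²/(4π × 440 × 0.7433²) = 0.100 m²/day.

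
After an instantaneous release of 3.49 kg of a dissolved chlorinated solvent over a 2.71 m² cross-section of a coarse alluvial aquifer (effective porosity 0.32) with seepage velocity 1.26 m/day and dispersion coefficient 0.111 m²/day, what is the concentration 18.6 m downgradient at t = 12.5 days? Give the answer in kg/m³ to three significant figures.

0.223 kg/m³

For an instantaneous plane source, C(x,t) = M/(n_e·A·√(4πDt)) · exp(−(x−vt)²/(4Dt)), with n_e·A the pore (flow) area.
Plume center vt = 1.26 × 12.5 = 15.75 m, so the well at 18.6 m is 2.85 m downgradient of the peak.
√(4πDt) = 4.176 m, giving peak height M/(n_e·A·√(4πDt)) = 3.49/(0.32 × 2.71 × 4.176) = 0.9637 kg/m³.
(x−vt)²/(4Dt) = (2.85)²/(4 × 0.111 × 12.5) = 1.464; exp(−1.464) = 0.2313.
C = 0.9637 × 0.2313 = 0.223 kg/m³.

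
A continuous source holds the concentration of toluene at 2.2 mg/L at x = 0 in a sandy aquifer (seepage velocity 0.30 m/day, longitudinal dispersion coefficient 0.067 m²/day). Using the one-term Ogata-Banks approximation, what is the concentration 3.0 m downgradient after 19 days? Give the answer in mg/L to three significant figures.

For a continuous step input, C/C₀ ≈ ½·erfc((x−vt)/(2√(Dt))).
vt = 0.30 × 19 = 5.7 m and 2√(Dt) = 2√(0.067 × 19) = 2.257 m.
Argument (x−vt)/(2√(Dt)) = (3.0 − 5.7)/2.257 = -1.196; ½·erfc(-1.196) = 0.9546.
C = 2.2 × 0.9546 = 2.10 mg/L.

2.10 mg/L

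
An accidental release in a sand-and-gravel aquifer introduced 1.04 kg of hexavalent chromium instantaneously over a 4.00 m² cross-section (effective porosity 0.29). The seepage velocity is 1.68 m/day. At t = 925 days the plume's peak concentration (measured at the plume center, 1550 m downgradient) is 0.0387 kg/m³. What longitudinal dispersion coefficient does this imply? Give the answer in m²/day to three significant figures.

At the plume center C_max = M/(n_e·A·√(4πDt)), so D = M²/(4πt·(n_e·A·C_max)²).
n_e·A·C_max = 0.29 × 4.00 × 0.0387 = 0.04489 kg/m.
D = 1.04²/(4π × 925 × 0.04489²) = 0.0462 m²/day.

0.0462 m²/day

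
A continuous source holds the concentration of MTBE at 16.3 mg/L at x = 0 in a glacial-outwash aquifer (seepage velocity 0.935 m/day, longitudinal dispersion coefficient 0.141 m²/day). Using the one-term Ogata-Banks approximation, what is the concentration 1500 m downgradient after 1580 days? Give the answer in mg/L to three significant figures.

For a continuous step input, C/C₀ ≈ ½·erfc((x−vt)/(2√(Dt))).
vt = 0.935 × 1580 = 1477.3 m and 2√(Dt) = 2√(0.141 × 1580) = 29.85 m.
Argument (x−vt)/(2√(Dt)) = (1500 − 1477.3)/29.85 = 0.7605; ½·erfc(0.7605) = 0.1411.
C = 16.3 × 0.1411 = 2.30 mg/L.

2.30 mg/L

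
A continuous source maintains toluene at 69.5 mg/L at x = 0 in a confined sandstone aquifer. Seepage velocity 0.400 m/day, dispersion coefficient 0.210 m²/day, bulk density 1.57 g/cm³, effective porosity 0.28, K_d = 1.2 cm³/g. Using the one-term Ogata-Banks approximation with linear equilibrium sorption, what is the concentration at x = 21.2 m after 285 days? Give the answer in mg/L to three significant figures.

3.52 mg/L

Retardation factor R = 1 + ρ_b·K_d/n = 1 + 1.57 × 1.2/0.28 = 7.729.
Sorption retards both mechanisms: v_R = v/R = 0.05175 m/day, D_R = D/R = 0.02717 m²/day.
v_R·t = 0.05175 × 285 = 14.74875 m; 2√(D_R t) = 5.565 m; argument = (21.2 − 14.74875)/5.565 = 1.159.
C = C₀ × ½·erfc(1.159) = 69.5 × 0.05060 = 3.52 mg/L.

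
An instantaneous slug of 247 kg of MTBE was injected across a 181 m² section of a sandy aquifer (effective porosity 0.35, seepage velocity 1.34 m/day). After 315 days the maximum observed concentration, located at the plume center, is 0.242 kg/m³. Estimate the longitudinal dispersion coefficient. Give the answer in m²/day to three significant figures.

0.0656 m²/day

At the plume center C_max = M/(n_e·A·√(4πDt)), so D = M²/(4πt·(n_e·A·C_max)²).
n_e·A·C_max = 0.35 × 181 × 0.242 = 15.33 kg/m.
D = 247²/(4π × 315 × 15.33²) = 0.0656 m²/day.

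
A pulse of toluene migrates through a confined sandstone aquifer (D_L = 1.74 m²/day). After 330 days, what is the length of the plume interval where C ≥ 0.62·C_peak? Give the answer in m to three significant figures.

The plume is Gaussian with σ = √(2Dt) = √(2 × 1.74 × 330) = 33.89 m.
C/C_peak = exp(−Δx²/(2σ²)) = 0.62 ⇒ Δx = σ·√(−2 ln 0.62) = 33.89 × 0.9778 = 33.14 m.
Width = 2Δx = 66.3 m.

66.3 m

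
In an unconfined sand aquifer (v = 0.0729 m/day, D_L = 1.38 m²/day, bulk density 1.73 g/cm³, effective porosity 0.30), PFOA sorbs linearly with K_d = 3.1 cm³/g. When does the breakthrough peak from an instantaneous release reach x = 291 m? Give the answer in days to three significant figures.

Retardation factor R = 1 + ρ_b·K_d/n = 1 + 1.73 × 3.1/0.30 = 18.88.
Sorption retards both mechanisms: v_R = v/R = 0.003861 m/day, D_R = D/R = 0.07309 m²/day.
Peak time from v_R²t² + 2D_R t − x² = 0: t = (√(D_R² + v_R²x²) − D_R)/v_R².
√(D_R² + v_R²x²) = √(0.07309² + 0.003861² × 291²) = 1.126; v_R² = 1.491e-05.
t = (1.126 − 0.07309)/1.491e-05 = 70600 days.

70600 days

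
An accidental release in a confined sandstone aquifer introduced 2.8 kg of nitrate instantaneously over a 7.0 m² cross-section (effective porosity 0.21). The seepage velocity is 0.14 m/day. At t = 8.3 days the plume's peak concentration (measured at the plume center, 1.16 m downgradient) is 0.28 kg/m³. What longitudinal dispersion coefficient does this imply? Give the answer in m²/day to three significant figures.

At the plume center C_max = M/(n_e·A·√(4πDt)), so D = M²/(4πt·(n_e·A·C_max)²).
n_e·A·C_max = 0.21 × 7.0 × 0.28 = 0.4116 kg/m.
D = 2.8²/(4π × 8.3 × 0.4116²) = 0.444 m²/day.

0.444 m²/day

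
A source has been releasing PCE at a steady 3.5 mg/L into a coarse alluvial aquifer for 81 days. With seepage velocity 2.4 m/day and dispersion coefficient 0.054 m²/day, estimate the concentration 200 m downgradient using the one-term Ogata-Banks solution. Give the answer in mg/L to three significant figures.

0.102 mg/L

For a continuous step input, C/C₀ ≈ ½·erfc((x−vt)/(2√(Dt))).
vt = 2.4 × 81 = 194.4 m and 2√(Dt) = 2√(0.054 × 81) = 4.183 m.
Argument (x−vt)/(2√(Dt)) = (200 − 194.4)/4.183 = 1.339; ½·erfc(1.339) = 0.02914.
C = 3.5 × 0.02914 = 0.102 mg/L.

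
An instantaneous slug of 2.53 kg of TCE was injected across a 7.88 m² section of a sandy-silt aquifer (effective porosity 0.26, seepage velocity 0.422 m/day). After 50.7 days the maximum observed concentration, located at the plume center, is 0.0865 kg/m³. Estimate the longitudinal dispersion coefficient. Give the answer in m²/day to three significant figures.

At the plume center C_max = M/(n_e·A·√(4πDt)), so D = M²/(4πt·(n_e·A·C_max)²).
n_e·A·C_max = 0.26 × 7.88 × 0.0865 = 0.1772 kg/m.
D = 2.53²/(4π × 50.7 × 0.1772²) = 0.320 m²/day.

0.320 m²/day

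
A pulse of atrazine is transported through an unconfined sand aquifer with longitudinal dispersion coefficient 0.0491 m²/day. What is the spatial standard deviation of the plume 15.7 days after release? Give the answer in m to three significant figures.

1.24 m

Dispersive spreading gives a Gaussian with σ² = 2Dt; advection only shifts the center.
σ = √(2 × 0.0491 × 15.7) = 1.24 m.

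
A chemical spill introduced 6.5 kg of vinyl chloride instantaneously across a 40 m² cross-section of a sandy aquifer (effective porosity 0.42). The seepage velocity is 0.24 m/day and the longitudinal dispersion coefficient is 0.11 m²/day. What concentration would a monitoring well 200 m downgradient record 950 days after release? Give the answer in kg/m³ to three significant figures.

0.00164 kg/m³

For an instantaneous plane source, C(x,t) = M/(n_e·A·√(4πDt)) · exp(−(x−vt)²/(4Dt)), with n_e·A the pore (flow) area.
Plume center vt = 0.24 × 950 = 228 m, so the well at 200 m is 28 m upgradient of the peak.
√(4πDt) = 36.24 m, giving peak height M/(n_e·A·√(4πDt)) = 6.5/(0.42 × 40 × 36.24) = 0.01068 kg/m³.
(x−vt)²/(4Dt) = (-28)²/(4 × 0.11 × 950) = 1.876; exp(−1.876) = 0.1532.
C = 0.01068 × 0.1532 = 0.00164 kg/m³.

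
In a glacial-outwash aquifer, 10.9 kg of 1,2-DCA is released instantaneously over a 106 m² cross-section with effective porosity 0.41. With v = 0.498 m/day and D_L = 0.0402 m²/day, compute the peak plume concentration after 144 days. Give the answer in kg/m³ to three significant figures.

The peak of an instantaneous 1D plume sits at x = vt; there the Gaussian factor is 1 and C_max = M/(n_e·A·√(4πDt)), where n_e·A is the pore area the mass is dissolved in.
√(4πDt) = √(4π × 0.0402 × 144) = 8.529 m, so C_max = 10.9/(0.41 × 106 × 8.529) = 0.0294 kg/m³.

0.0294 kg/m³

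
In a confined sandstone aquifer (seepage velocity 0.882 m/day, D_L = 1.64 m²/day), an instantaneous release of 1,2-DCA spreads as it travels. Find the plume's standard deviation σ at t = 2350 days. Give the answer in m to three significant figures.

Dispersive spreading gives a Gaussian with σ² = 2Dt; advection only shifts the center.
σ = √(2 × 1.64 × 2350) = 87.8 m.

87.8 m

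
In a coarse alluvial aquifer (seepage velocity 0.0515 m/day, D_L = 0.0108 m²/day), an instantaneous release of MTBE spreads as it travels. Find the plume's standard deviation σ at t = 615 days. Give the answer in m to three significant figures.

3.64 m

Dispersive spreading gives a Gaussian with σ² = 2Dt; advection only shifts the center.
σ = √(2 × 0.0108 × 615) = 3.64 m.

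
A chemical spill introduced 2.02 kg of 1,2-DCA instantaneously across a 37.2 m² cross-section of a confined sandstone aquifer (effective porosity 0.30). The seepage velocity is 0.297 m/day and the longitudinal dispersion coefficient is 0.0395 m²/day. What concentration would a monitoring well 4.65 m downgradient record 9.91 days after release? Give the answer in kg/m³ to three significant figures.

0.0127 kg/m³

For an instantaneous plane source, C(x,t) = M/(n_e·A·√(4πDt)) · exp(−(x−vt)²/(4Dt)), with n_e·A the pore (flow) area.
Plume center vt = 0.297 × 9.91 = 2.94327 m, so the well at 4.65 m is 1.70673 m downgradient of the peak.
√(4πDt) = 2.218 m, giving peak height M/(n_e·A·√(4πDt)) = 2.02/(0.30 × 37.2 × 2.218) = 0.08161 kg/m³.
(x−vt)²/(4Dt) = (1.70673)²/(4 × 0.0395 × 9.91) = 1.860; exp(−1.860) = 0.1557.
C = 0.08161 × 0.1557 = 0.0127 kg/m³.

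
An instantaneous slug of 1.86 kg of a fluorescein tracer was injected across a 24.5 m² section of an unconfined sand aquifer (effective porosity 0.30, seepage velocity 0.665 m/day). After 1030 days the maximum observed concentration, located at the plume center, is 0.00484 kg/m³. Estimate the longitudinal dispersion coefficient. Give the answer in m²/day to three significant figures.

0.211 m²/day

At the plume center C_max = M/(n_e·A·√(4πDt)), so D = M²/(4πt·(n_e·A·C_max)²).
n_e·A·C_max = 0.30 × 24.5 × 0.00484 = 0.03557 kg/m.
D = 1.86²/(4π × 1030 × 0.03557²) = 0.211 m²/day.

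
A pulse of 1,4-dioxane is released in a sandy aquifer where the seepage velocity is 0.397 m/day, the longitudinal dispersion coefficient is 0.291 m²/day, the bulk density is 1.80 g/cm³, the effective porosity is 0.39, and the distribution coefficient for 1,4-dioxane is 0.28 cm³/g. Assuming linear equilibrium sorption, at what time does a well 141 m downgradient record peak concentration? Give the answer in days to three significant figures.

Retardation factor R = 1 + ρ_b·K_d/n = 1 + 1.80 × 0.28/0.39 = 2.292.
Sorption retards both mechanisms: v_R = v/R = 0.1732 m/day, D_R = D/R = 0.1270 m²/day.
Peak time from v_R²t² + 2D_R t − x² = 0: t = (√(D_R² + v_R²x²) − D_R)/v_R².
√(D_R² + v_R²x²) = √(0.1270² + 0.1732² × 141²) = 24.42; v_R² = 0.03000.
t = (24.42 − 0.1270)/0.03000 = 810 days.

810 days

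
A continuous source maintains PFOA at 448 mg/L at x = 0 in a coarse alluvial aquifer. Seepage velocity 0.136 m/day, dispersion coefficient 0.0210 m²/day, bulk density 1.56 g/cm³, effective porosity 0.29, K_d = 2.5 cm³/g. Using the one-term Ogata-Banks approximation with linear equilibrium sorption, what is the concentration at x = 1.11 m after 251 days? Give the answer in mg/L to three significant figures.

416 mg/L

Retardation factor R = 1 + ρ_b·K_d/n = 1 + 1.56 × 2.5/0.29 = 14.45.
Sorption retards both mechanisms: v_R = v/R = 0.009412 m/day, D_R = D/R = 0.001453 m²/day.
v_R·t = 0.009412 × 251 = 2.362412 m; 2√(D_R t) = 1.208 m; argument = (1.11 − 2.362412)/1.208 = -1.037.
C = C₀ × ½·erfc(-1.037) = 448 × 0.9287 = 416 mg/L.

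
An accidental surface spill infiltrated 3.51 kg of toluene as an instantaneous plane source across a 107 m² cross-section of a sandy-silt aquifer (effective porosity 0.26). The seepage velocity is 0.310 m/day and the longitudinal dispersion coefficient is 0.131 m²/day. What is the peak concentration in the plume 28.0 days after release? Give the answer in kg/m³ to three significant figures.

0.0186 kg/m³

The peak of an instantaneous 1D plume sits at x = vt; there the Gaussian factor is 1 and C_max = M/(n_e·A·√(4πDt)), where n_e·A is the pore area the mass is dissolved in.
√(4πDt) = √(4π × 0.131 × 28.0) = 6.789 m, so C_max = 3.51/(0.26 × 107 × 6.789) = 0.0186 kg/m³.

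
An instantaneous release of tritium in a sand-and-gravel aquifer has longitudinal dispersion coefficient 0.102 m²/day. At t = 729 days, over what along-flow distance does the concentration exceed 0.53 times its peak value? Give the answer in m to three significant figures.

27.5 m

The plume is Gaussian with σ = √(2Dt) = √(2 × 0.102 × 729) = 12.19 m.
C/C_peak = exp(−Δx²/(2σ²)) = 0.53 ⇒ Δx = σ·√(−2 ln 0.53) = 12.19 × 1.127 = 13.74 m.
Width = 2Δx = 27.5 m.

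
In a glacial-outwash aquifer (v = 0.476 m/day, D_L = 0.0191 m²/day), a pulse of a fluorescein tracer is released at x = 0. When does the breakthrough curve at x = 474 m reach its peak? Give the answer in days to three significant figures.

996 days

For the 1D instantaneous-source solution, setting ∂C/∂t = 0 at fixed x gives v²t² + 2Dt − x² = 0, so t = (√(D² + v²x²) − D)/v².
√(D² + v²x²) = √(0.0191² + 0.476² × 474²) = 225.6; v² = 0.226576.
t = (225.6 − 0.0191)/0.226576 = 996 days (vs. the pure-advection estimate x/v = 996 d).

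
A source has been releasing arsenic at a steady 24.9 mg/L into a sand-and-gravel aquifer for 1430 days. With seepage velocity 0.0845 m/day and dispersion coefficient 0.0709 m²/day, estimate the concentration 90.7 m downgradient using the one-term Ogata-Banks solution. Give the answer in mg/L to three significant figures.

For a continuous step input, C/C₀ ≈ ½·erfc((x−vt)/(2√(Dt))).
vt = 0.0845 × 1430 = 120.835 m and 2√(Dt) = 2√(0.0709 × 1430) = 20.14 m.
Argument (x−vt)/(2√(Dt)) = (90.7 − 120.835)/20.14 = -1.496; ½·erfc(-1.496) = 0.9828.
C = 24.9 × 0.9828 = 24.5 mg/L.

24.5 mg/L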